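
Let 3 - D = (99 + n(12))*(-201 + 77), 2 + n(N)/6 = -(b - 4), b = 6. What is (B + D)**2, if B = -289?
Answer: 81252196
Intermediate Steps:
n(N) = -24 (n(N) = -12 + 6*(-(6 - 4)) = -12 + 6*(-1*2) = -12 + 6*(-2) = -12 - 12 = -24)
D = 9303 (D = 3 - (99 - 24)*(-201 + 77) = 3 - 75*(-124) = 3 - 1*(-9300) = 3 + 9300 = 9303)
(B + D)**2 = (-289 + 9303)**2 = 9014**2 = 81252196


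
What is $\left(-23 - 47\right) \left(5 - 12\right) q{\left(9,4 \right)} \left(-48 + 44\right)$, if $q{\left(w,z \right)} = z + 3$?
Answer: $-13720$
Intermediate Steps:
$q{\left(w,z \right)} = 3 + z$
$\left(-23 - 47\right) \left(5 - 12\right) q{\left(9,4 \right)} \left(-48 + 44\right) = \left(-23 - 47\right) \left(5 - 12\right) \left(3 + 4\right) \left(-48 + 44\right) = \left(-70\right) \left(-7\right) 7 \left(-4\right) = 490 \cdot 7 \left(-4\right) = 3430 \left(-4\right) = -13720$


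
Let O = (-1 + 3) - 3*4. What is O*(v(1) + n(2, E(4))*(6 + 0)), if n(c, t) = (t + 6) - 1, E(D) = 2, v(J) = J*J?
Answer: -430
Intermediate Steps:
v(J) = J**2
n(c, t) = 5 + t (n(c, t) = (6 + t) - 1 = 5 + t)
O = -10 (O = 2 - 12 = -10)
O*(v(1) + n(2, E(4))*(6 + 0)) = -10*(1**2 + (5 + 2)*(6 + 0)) = -10*(1 + 7*6) = -10*(1 + 42) = -10*43 = -430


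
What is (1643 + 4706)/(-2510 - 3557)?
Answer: -6349/6067 ≈ -1.0465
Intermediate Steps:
(1643 + 4706)/(-2510 - 3557) = 6349/(-6067) = 6349*(-1/6067) = -6349/6067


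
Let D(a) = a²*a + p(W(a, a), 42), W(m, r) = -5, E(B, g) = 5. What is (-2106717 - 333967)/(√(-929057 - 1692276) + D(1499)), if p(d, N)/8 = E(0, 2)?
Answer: -316186344664026/436351486134489379 + 1220342*I*√2621333/5672569319748361927 ≈ -0.00072461 + 3.4831e-10*I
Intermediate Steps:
p(d, N) = 40 (p(d, N) = 8*5 = 40)
D(a) = 40 + a³ (D(a) = a²*a + 40 = a³ + 40 = 40 + a³)
(-2106717 - 333967)/(√(-929057 - 1692276) + D(1499)) = (-2106717 - 333967)/(√(-929057 - 1692276) + (40 + 1499³)) = -2440684/(√(-2621333) + (40 + 3368254499)) = -2440684/(I*√2621333 + 3368254539) = -2440684/(3368254539 + I*√2621333)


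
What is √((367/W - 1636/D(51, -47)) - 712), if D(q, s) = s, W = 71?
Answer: 3*I*√831483627/3337 ≈ 25.923*I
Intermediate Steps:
√((367/W - 1636/D(51, -47)) - 712) = √((367/71 - 1636/(-47)) - 712) = √((367*(1/71) - 1636*(-1/47)) - 712) = √((367/71 + 1636/47) - 712) = √(133405/3337 - 712) = √(-2242539/3337) = 3*I*√831483627/3337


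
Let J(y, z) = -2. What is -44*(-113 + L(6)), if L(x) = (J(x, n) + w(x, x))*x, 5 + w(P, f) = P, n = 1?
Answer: 5236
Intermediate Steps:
w(P, f) = -5 + P
L(x) = x*(-7 + x) (L(x) = (-2 + (-5 + x))*x = (-7 + x)*x = x*(-7 + x))
-44*(-113 + L(6)) = -44*(-113 + 6*(-7 + 6)) = -44*(-113 + 6*(-1)) = -44*(-113 - 6) = -44*(-119) = 5236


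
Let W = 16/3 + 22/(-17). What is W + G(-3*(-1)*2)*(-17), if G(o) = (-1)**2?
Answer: -661/51 ≈ -12.961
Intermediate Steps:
G(o) = 1
W = 206/51 (W = 16*(1/3) + 22*(-1/17) = 16/3 - 22/17 = 206/51 ≈ 4.0392)
W + G(-3*(-1)*2)*(-17) = 206/51 + 1*(-17) = 206/51 - 17 = -661/51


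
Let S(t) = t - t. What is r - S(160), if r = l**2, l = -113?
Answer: 12769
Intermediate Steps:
S(t) = 0
r = 12769 (r = (-113)**2 = 12769)
r - S(160) = 12769 - 1*0 = 12769 + 0 = 12769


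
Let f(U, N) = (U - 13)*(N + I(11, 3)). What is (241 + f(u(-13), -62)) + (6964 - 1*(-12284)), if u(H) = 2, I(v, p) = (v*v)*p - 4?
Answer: 16222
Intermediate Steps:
I(v, p) = -4 + p*v² (I(v, p) = v²*p - 4 = p*v² - 4 = -4 + p*v²)
f(U, N) = (-13 + U)*(359 + N) (f(U, N) = (U - 13)*(N + (-4 + 3*11²)) = (-13 + U)*(N + (-4 + 3*121)) = (-13 + U)*(N + (-4 + 363)) = (-13 + U)*(N + 359) = (-13 + U)*(359 + N))
(241 + f(u(-13), -62)) + (6964 - 1*(-12284)) = (241 + (-4667 - 13*(-62) + 359*2 - 62*2)) + (6964 - 1*(-12284)) = (241 + (-4667 + 806 + 718 - 124)) + (6964 + 12284) = (241 - 3267) + 19248 = -3026 + 19248 = 16222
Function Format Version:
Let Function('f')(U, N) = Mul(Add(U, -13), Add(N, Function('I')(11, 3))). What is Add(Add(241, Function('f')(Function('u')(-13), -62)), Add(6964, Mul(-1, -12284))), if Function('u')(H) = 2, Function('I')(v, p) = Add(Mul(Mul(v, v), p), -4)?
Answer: 16222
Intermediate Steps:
Function('I')(v, p) = Add(-4, Mul(p, Pow(v, 2))) (Function('I')(v, p) = Add(Mul(Pow(v, 2), p), -4) = Add(Mul(p, Pow(v, 2)), -4) = Add(-4, Mul(p, Pow(v, 2))))
Function('f')(U, N) = Mul(Add(-13, U), Add(359, N)) (Function('f')(U, N) = Mul(Add(U, -13), Add(N, Add(-4, Mul(3, Pow(11, 2))))) = Mul(Add(-13, U), Add(N, Add(-4, Mul(3, 121)))) = Mul(Add(-13, U), Add(N, Add(-4, 363))) = Mul(Add(-13, U), Add(N, 359)) = Mul(Add(-13, U), Add(359, N)))
Add(Add(241, Function('f')(Function('u')(-13), -62)), Add(6964, Mul(-1, -12284))) = Add(Add(241, Add(-4667, Mul(-13, -62), Mul(359, 2), Mul(-62, 2))), Add(6964, Mul(-1, -12284))) = Add(Add(241, Add(-4667, 806, 718, -124)), Add(6964, 12284)) = Add(Add(241, -3267), 19248) = Add(-3026, 19248) = 16222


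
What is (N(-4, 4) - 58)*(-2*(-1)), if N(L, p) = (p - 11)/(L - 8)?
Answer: -689/6 ≈ -114.83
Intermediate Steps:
N(L, p) = (-11 + p)/(-8 + L)
(N(-4, 4) - 58)*(-2*(-1)) = ((-11 + 4)/(-8 - 4) - 58)*(-2*(-1)) = (-7/(-12) - 58)*2 = (-1/12*(-7) - 58)*2 = (7/12 - 58)*2 = -689/12*2 = -689/6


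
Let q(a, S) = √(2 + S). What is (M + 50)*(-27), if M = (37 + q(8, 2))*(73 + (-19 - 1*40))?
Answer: -16092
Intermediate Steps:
M = 546 (M = (37 + √(2 + 2))*(73 + (-19 - 1*40)) = (37 + √4)*(73 + (-19 - 40)) = (37 + 2)*(73 - 59) = 39*14 = 546)
(M + 50)*(-27) = (546 + 50)*(-27) = 596*(-27) = -16092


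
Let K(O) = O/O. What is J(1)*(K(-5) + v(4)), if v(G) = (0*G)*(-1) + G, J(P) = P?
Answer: 5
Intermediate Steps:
K(O) = 1
v(G) = G (v(G) = 0*(-1) + G = 0 + G = G)
J(1)*(K(-5) + v(4)) = 1*(1 + 4) = 1*5 = 5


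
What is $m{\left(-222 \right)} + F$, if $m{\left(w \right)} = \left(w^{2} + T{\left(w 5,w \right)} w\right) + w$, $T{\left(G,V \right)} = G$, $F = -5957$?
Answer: $289525$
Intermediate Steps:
$m{\left(w \right)} = w + 6 w^{2}$ ($m{\left(w \right)} = \left(w^{2} + w 5 w\right) + w = \left(w^{2} + 5 w w\right) + w = \left(w^{2} + 5 w^{2}\right) + w = 6 w^{2} + w = w + 6 w^{2}$)
$m{\left(-222 \right)} + F = - 222 \left(1 + 6 \left(-222\right)\right) - 5957 = - 222 \left(1 - 1332\right) - 5957 = \left(-222\right) \left(-1331\right) - 5957 = 295482 - 5957 = 289525$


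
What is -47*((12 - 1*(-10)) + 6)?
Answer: -1316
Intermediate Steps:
-47*((12 - 1*(-10)) + 6) = -47*((12 + 10) + 6) = -47*(22 + 6) = -47*28 = -1316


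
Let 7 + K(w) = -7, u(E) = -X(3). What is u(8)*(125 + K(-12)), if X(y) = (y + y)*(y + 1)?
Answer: -2664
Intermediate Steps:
X(y) = 2*y*(1 + y) (X(y) = (2*y)*(1 + y) = 2*y*(1 + y))
u(E) = -24 (u(E) = -2*3*(1 + 3) = -2*3*4 = -1*24 = -24)
K(w) = -14 (K(w) = -7 - 7 = -14)
u(8)*(125 + K(-12)) = -24*(125 - 14) = -24*111 = -2664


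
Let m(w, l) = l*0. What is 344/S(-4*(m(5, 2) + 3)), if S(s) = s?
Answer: -86/3 ≈ -28.667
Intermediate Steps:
m(w, l) = 0
344/S(-4*(m(5, 2) + 3)) = 344/((-4*(0 + 3))) = 344/((-4*3)) = 344/(-12) = 344*(-1/12) = -86/3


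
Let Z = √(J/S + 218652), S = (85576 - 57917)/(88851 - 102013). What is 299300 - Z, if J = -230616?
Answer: 299300 - 2*√62807113060035/27659 ≈ 2.9873e+5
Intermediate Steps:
S = -27659/13162 (S = 27659/(-13162) = 27659*(-1/13162) = -27659/13162 ≈ -2.1014)
Z = 2*√62807113060035/27659 (Z = √(-230616/(-27659/13162) + 218652) = √(-230616*(-13162/27659) + 218652) = √(3035367792/27659 + 218652) = √(9083063460/27659) = 2*√62807113060035/27659 ≈ 573.06)
299300 - Z = 299300 - 2*√62807113060035/27659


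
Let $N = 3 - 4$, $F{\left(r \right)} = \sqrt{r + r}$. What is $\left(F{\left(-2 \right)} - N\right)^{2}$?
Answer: $-3 + 4 i \approx -3.0 + 4.0 i$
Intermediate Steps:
$F{\left(r \right)} = \sqrt{2} \sqrt{r}$ ($F{\left(r \right)} = \sqrt{2 r} = \sqrt{2} \sqrt{r}$)
$N = -1$ ($N = 3 - 4 = -1$)
$\left(F{\left(-2 \right)} - N\right)^{2} = \left(\sqrt{2} \sqrt{-2} - -1\right)^{2} = \left(\sqrt{2} i \sqrt{2} + 1\right)^{2} = \left(2 i + 1\right)^{2} = \left(1 + 2 i\right)^{2}$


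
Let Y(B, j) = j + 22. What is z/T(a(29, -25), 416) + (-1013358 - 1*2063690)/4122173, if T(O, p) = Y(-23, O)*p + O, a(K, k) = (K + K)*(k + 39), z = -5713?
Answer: -1093611878637/1433510393788 ≈ -0.76289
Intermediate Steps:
Y(B, j) = 22 + j
a(K, k) = 2*K*(39 + k) (a(K, k) = (2*K)*(39 + k) = 2*K*(39 + k))
T(O, p) = O + p*(22 + O) (T(O, p) = (22 + O)*p + O = p*(22 + O) + O = O + p*(22 + O))
z/T(a(29, -25), 416) + (-1013358 - 1*2063690)/4122173 = -5713/(2*29*(39 - 25) + 416*(22 + 2*29*(39 - 25))) + (-1013358 - 1*2063690)/4122173 = -5713/(2*29*14 + 416*(22 + 2*29*14)) + (-1013358 - 2063690)*(1/4122173) = -5713/(812 + 416*(22 + 812)) - 3077048*1/4122173 = -5713/(812 + 416*834) - 3077048/4122173 = -5713/(812 + 346944) - 3077048/4122173 = -5713/347756 - 3077048/4122173 = -1093611878637/1433510393788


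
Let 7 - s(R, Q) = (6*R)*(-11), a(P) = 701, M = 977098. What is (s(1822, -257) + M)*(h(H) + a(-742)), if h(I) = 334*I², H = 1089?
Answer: 434661258653455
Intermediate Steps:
s(R, Q) = 7 + 66*R (s(R, Q) = 7 - 6*R*(-11) = 7 - (-66)*R = 7 + 66*R)
(s(1822, -257) + M)*(h(H) + a(-742)) = ((7 + 66*1822) + 977098)*(334*1089² + 701) = ((7 + 120252) + 977098)*(334*1185921 + 701) = (120259 + 977098)*(396097614 + 701) = 1097357*396098315 = 434661258653455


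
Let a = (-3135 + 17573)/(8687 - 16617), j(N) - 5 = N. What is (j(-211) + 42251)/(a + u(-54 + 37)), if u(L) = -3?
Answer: -166708425/19114 ≈ -8721.8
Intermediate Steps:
j(N) = 5 + N
a = -7219/3965 (a = 14438/(-7930) = 14438*(-1/7930) = -7219/3965 ≈ -1.8207)
(j(-211) + 42251)/(a + u(-54 + 37)) = ((5 - 211) + 42251)/(-7219/3965 - 3) = (-206 + 42251)/(-19114/3965) = 42045*(-3965/19114) = -166708425/19114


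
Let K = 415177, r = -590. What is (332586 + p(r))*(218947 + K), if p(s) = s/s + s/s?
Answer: 210902032912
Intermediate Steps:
p(s) = 2 (p(s) = 1 + 1 = 2)
(332586 + p(r))*(218947 + K) = (332586 + 2)*(218947 + 415177) = 332588*634124 = 210902032912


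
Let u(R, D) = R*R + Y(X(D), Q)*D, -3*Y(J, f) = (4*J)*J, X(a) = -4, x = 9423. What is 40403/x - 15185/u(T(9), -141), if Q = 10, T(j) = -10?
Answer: -5838577/9762228 ≈ -0.59808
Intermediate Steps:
Y(J, f) = -4*J²/3 (Y(J, f) = -4*J*J/3 = -4*J²/3)
u(R, D) = R² - 64*D/3 (u(R, D) = R*R + (-4/3*(-4)²)*D = R² + (-4/3*16)*D = R² - 64*D/3)
40403/x - 15185/u(T(9), -141) = 40403/9423 - 15185/((-10)² - 64/3*(-141)) = 40403*(1/9423) - 15185/(100 + 3008) = 40403/9423 - 15185/3108 = -5838577/9762228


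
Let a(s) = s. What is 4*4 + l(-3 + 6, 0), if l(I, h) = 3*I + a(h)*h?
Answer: 25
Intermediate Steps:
l(I, h) = h² + 3*I (l(I, h) = 3*I + h*h = 3*I + h² = h² + 3*I)
4*4 + l(-3 + 6, 0) = 4*4 + (0² + 3*(-3 + 6)) = 16 + (0 + 3*3) = 16 + (0 + 9) = 16 + 9 = 25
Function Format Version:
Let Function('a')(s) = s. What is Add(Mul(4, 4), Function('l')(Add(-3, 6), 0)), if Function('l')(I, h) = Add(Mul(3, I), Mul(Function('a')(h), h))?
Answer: 25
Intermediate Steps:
Function('l')(I, h) = Add(Pow(h, 2), Mul(3, I)) (Function('l')(I, h) = Add(Mul(3, I), Mul(h, h)) = Add(Mul(3, I), Pow(h, 2)) = Add(Pow(h, 2), Mul(3, I)))
Add(Mul(4, 4), Function('l')(Add(-3, 6), 0)) = Add(Mul(4, 4), Add(Pow(0, 2), Mul(3, Add(-3, 6)))) = Add(16, Add(0, Mul(3, 3))) = Add(16, Add(0, 9)) = Add(16, 9) = 25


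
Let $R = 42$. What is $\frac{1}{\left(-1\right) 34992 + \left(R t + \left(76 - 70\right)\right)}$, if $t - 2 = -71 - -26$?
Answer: $- \frac{1}{36792} \approx -2.718 \cdot 10^{-5}$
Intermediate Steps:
$t = -43$ ($t = 2 - 45 = -43$)
$\frac{1}{\left(-1\right) 34992 + \left(R t + \left(76 - 70\right)\right)} = \frac{1}{\left(-1\right) 34992 + \left(42 \left(-43\right) + \left(76 - 70\right)\right)} = \frac{1}{-34992 + \left(-1806 + \left(76 - 70\right)\right)} = \frac{1}{-34992 + \left(-1806 + 6\right)} = \frac{1}{-34992 - 1800} = \frac{1}{-36792} = - \frac{1}{36792}$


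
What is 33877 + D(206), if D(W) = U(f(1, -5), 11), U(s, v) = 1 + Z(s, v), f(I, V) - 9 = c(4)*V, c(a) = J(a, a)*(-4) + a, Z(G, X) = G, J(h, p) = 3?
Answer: 33927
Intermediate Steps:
c(a) = -12 + a (c(a) = 3*(-4) + a = -12 + a)
f(I, V) = 9 - 8*V (f(I, V) = 9 + (-12 + 4)*V = 9 - 8*V)
U(s, v) = 1 + s
D(W) = 50 (D(W) = 1 + (9 - 8*(-5)) = 1 + (9 + 40) = 1 + 49 = 50)
33877 + D(206) = 33877 + 50 = 33927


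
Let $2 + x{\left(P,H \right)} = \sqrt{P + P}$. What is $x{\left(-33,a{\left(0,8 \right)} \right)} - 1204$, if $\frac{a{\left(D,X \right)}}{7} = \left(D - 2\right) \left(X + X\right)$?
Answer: $-1206 + i \sqrt{66} \approx -1206.0 + 8.124 i$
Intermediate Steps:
$a{\left(D,X \right)} = 14 X \left(-2 + D\right)$ ($a{\left(D,X \right)} = 7 \left(D - 2\right) \left(X + X\right) = 7 \left(-2 + D\right) 2 X = 7 \cdot 2 X \left(-2 + D\right) = 14 X \left(-2 + D\right)$)
$x{\left(P,H \right)} = -2 + \sqrt{2} \sqrt{P}$ ($x{\left(P,H \right)} = -2 + \sqrt{P + P} = -2 + \sqrt{2 P} = -2 + \sqrt{2} \sqrt{P}$)
$x{\left(-33,a{\left(0,8 \right)} \right)} - 1204 = \left(-2 + \sqrt{2} \sqrt{-33}\right) - 1204 = \left(-2 + \sqrt{2} i \sqrt{33}\right) - 1204 = \left(-2 + i \sqrt{66}\right) - 1204 = -1206 + i \sqrt{66}$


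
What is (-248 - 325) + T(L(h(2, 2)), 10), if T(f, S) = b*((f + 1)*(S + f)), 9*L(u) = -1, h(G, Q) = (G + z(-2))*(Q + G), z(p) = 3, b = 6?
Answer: -14047/27 ≈ -520.26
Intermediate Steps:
h(G, Q) = (3 + G)*(G + Q) (h(G, Q) = (G + 3)*(Q + G) = (3 + G)*(G + Q))
L(u) = -⅑ (L(u) = (⅑)*(-1) = -⅑)
T(f, S) = 6*(1 + f)*(S + f) (T(f, S) = 6*((f + 1)*(S + f)) = 6*((1 + f)*(S + f)) = 6*(1 + f)*(S + f))
(-248 - 325) + T(L(h(2, 2)), 10) = (-248 - 325) + (6*10 + 6*(-⅑) + 6*(-⅑)² + 6*10*(-⅑)) = -573 + (60 - ⅔ + 6*(1/81) - 20/3) = -573 + (60 - ⅔ + 2/27 - 20/3) = -573 + 1424/27 = -14047/27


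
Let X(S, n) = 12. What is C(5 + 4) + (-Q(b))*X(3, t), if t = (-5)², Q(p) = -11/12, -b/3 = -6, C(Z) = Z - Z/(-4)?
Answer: 89/4 ≈ 22.250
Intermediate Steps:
C(Z) = 5*Z/4 (C(Z) = Z - Z*(-1)/4 = Z - (-1)*Z/4 = Z + Z/4 = 5*Z/4)
b = 18 (b = -3*(-6) = 18)
Q(p) = -11/12 (Q(p) = -11*1/12 = -11/12)
t = 25
C(5 + 4) + (-Q(b))*X(3, t) = 5*(5 + 4)/4 - 1*(-11/12)*12 = (5/4)*9 + (11/12)*12 = 45/4 + 11 = 89/4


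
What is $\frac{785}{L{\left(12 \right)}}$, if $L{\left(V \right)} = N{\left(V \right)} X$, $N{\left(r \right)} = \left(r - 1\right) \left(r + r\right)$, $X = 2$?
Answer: $\frac{785}{528} \approx 1.4867$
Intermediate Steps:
$N{\left(r \right)} = 2 r \left(-1 + r\right)$ ($N{\left(r \right)} = \left(-1 + r\right) 2 r = 2 r \left(-1 + r\right)$)
$L{\left(V \right)} = 4 V \left(-1 + V\right)$ ($L{\left(V \right)} = 2 V \left(-1 + V\right) 2 = 4 V \left(-1 + V\right)$)
$\frac{785}{L{\left(12 \right)}} = \frac{785}{4 \cdot 12 \left(-1 + 12\right)} = \frac{785}{4 \cdot 12 \cdot 11} = \frac{785}{528}$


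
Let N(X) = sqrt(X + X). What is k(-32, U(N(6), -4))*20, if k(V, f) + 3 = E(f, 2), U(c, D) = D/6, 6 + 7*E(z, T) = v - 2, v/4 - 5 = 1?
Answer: -100/7 ≈ -14.286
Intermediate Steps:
v = 24 (v = 20 + 4*1 = 20 + 4 = 24)
N(X) = sqrt(2)*sqrt(X) (N(X) = sqrt(2*X) = sqrt(2)*sqrt(X))
E(z, T) = 16/7 (E(z, T) = -6/7 + (24 - 2)/7 = -6/7 + (1/7)*22 = -6/7 + 22/7 = 16/7)
U(c, D) = D/6 (U(c, D) = D*(1/6) = D/6)
k(V, f) = -5/7 (k(V, f) = -3 + 16/7 = -5/7)
k(-32, U(N(6), -4))*20 = -5/7*20 = -100/7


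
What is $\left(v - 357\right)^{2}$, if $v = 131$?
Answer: $51076$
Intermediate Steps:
$\left(v - 357\right)^{2} = \left(131 - 357\right)^{2} = \left(-226\right)^{2} = 51076$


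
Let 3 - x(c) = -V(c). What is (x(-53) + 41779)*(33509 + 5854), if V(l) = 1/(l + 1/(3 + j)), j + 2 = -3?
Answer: 175979061936/107 ≈ 1.6447e+9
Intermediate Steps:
j = -5 (j = -2 - 3 = -5)
V(l) = 1/(-1/2 + l) (V(l) = 1/(l + 1/(3 - 5)) = 1/(l + 1/(-2)) = 1/(l - 1/2) = 1/(-1/2 + l))
x(c) = 3 + 2/(-1 + 2*c) (x(c) = 3 - (-1)*2/(-1 + 2*c) = 3 - (-2)/(-1 + 2*c) = 3 + 2/(-1 + 2*c))
(x(-53) + 41779)*(33509 + 5854) = ((1 - 6*(-53))/(1 - 2*(-53)) + 41779)*(33509 + 5854) = ((1 + 318)/(1 + 106) + 41779)*39363 = (319/107 + 41779)*39363 = (4470672/107)*39363 = 175979061936/107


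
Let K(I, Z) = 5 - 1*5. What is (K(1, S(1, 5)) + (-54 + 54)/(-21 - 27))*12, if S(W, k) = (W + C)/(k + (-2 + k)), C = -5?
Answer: 0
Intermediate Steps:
S(W, k) = (-5 + W)/(-2 + 2*k) (S(W, k) = (W - 5)/(k + (-2 + k)) = (-5 + W)/(-2 + 2*k))
K(I, Z) = 0 (K(I, Z) = 5 - 5 = 0)
(K(1, S(1, 5)) + (-54 + 54)/(-21 - 27))*12 = (0 + (-54 + 54)/(-21 - 27))*12 = (0 + 0/(-48))*12 = (0 + 0*(-1/48))*12 = (0 + 0)*12 = 0*12 = 0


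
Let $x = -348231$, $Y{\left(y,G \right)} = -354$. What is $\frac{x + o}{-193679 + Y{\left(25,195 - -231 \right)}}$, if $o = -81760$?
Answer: $\frac{429991}{194033} \approx 2.2161$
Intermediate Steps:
$\frac{x + o}{-193679 + Y{\left(25,195 - -231 \right)}} = \frac{-348231 - 81760}{-193679 - 354} = - \frac{429991}{-194033} = \left(-429991\right) \left(- \frac{1}{194033}\right) = \frac{429991}{194033}$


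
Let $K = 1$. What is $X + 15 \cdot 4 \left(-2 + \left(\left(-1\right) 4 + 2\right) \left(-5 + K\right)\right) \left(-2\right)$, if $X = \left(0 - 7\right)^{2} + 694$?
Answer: $23$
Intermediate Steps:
$X = 743$ ($X = \left(-7\right)^{2} + 694 = 49 + 694 = 743$)
$X + 15 \cdot 4 \left(-2 + \left(\left(-1\right) 4 + 2\right) \left(-5 + K\right)\right) \left(-2\right) = 743 + 15 \cdot 4 \left(-2 + \left(\left(-1\right) 4 + 2\right) \left(-5 + 1\right)\right) \left(-2\right) = 743 + 60 \left(-2 + \left(-4 + 2\right) \left(-4\right)\right) \left(-2\right) = 743 + 60 \left(-2 - -8\right) \left(-2\right) = 743 + 60 \left(-2 + 8\right) \left(-2\right) = 743 + 60 \cdot 6 \left(-2\right) = 743 + 60 \left(-12\right) = 743 - 720 = 23$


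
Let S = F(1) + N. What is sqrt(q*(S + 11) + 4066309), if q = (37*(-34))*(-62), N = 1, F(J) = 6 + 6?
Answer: sqrt(5938213) ≈ 2436.8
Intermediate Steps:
F(J) = 12
S = 13 (S = 12 + 1 = 13)
q = 77996 (q = -1258*(-62) = 77996)
sqrt(q*(S + 11) + 4066309) = sqrt(77996*(13 + 11) + 4066309) = sqrt(77996*24 + 4066309) = sqrt(1871904 + 4066309) = sqrt(5938213)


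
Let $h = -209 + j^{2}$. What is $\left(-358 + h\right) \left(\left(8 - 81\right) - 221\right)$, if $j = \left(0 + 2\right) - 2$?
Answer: $166698$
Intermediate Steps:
$j = 0$ ($j = 2 - 2 = 0$)
$h = -209$ ($h = -209 + 0^{2} = -209 + 0 = -209$)
$\left(-358 + h\right) \left(\left(8 - 81\right) - 221\right) = \left(-358 - 209\right) \left(\left(8 - 81\right) - 221\right) = - 567 \left(\left(8 - 81\right) - 221\right) = - 567 \left(-73 - 221\right) = \left(-567\right) \left(-294\right) = 166698$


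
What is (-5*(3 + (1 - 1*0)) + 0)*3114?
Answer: -62280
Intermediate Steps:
(-5*(3 + (1 - 1*0)) + 0)*3114 = (-5*(3 + (1 + 0)) + 0)*3114 = (-5*(3 + 1) + 0)*3114 = (-5*4 + 0)*3114 = (-20 + 0)*3114 = -20*3114 = -62280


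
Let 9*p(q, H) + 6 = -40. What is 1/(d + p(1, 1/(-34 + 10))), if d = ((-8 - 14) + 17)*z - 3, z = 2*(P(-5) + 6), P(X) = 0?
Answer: -9/613 ≈ -0.014682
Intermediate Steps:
p(q, H) = -46/9 (p(q, H) = -⅔ + (⅑)*(-40) = -⅔ - 40/9 = -46/9)
z = 12 (z = 2*(0 + 6) = 2*6 = 12)
d = -63 (d = ((-8 - 14) + 17)*12 - 3 = (-22 + 17)*12 - 3 = -5*12 - 3 = -60 - 3 = -63)
1/(d + p(1, 1/(-34 + 10))) = 1/(-63 - 46/9) = 1/(-613/9) = -9/613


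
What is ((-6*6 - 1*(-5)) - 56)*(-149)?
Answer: 12963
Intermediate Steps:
((-6*6 - 1*(-5)) - 56)*(-149) = ((-36 + 5) - 56)*(-149) = (-31 - 56)*(-149) = -87*(-149) = 12963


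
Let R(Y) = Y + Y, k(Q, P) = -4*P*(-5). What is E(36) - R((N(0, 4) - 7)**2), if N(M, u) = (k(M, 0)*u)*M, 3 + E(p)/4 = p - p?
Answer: -110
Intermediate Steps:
k(Q, P) = 20*P
E(p) = -12 (E(p) = -12 + 4*(p - p) = -12 + 4*0 = -12 + 0 = -12)
N(M, u) = 0 (N(M, u) = ((20*0)*u)*M = (0*u)*M = 0*M = 0)
R(Y) = 2*Y
E(36) - R((N(0, 4) - 7)**2) = -12 - 2*(0 - 7)**2 = -12 - 2*(-7)**2 = -12 - 2*49 = -12 - 1*98 = -12 - 98 = -110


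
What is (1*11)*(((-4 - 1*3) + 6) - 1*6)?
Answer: -77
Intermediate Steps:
(1*11)*(((-4 - 1*3) + 6) - 1*6) = 11*(((-4 - 3) + 6) - 6) = 11*((-7 + 6) - 6) = 11*(-1 - 6) = 11*(-7) = -77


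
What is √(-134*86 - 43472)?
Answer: 2*I*√13749 ≈ 234.51*I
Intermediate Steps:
√(-134*86 - 43472) = √(-11524 - 43472) = √(-54996) = 2*I*√13749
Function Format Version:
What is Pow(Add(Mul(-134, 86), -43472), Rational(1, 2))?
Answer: Mul(2, I, Pow(13749, Rational(1, 2))) ≈ Mul(234.51, I)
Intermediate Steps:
Pow(Add(Mul(-134, 86), -43472), Rational(1, 2)) = Pow(Add(-11524, -43472), Rational(1, 2)) = Pow(-54996, Rational(1, 2)) = Mul(2, I, Pow(13749, Rational(1, 2)))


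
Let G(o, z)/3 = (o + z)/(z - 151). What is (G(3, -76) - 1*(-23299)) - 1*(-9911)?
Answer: 7538889/227 ≈ 33211.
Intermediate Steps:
G(o, z) = 3*(o + z)/(-151 + z) (G(o, z) = 3*((o + z)/(z - 151)) = 3*((o + z)/(-151 + z)) = 3*(o + z)/(-151 + z))
(G(3, -76) - 1*(-23299)) - 1*(-9911) = (3*(3 - 76)/(-151 - 76) - 1*(-23299)) - 1*(-9911) = (3*(-73)/(-227) + 23299) + 9911 = (3*(-1/227)*(-73) + 23299) + 9911 = (219/227 + 23299) + 9911 = 5289092/227 + 9911 = 7538889/227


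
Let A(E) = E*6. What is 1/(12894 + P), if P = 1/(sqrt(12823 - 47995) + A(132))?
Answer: 8541450576/110133473938993 + 6*I*sqrt(977)/110133473938993 ≈ 7.7555e-5 + 1.7029e-12*I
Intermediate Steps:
A(E) = 6*E
P = 1/(792 + 6*I*sqrt(977)) (P = 1/(sqrt(12823 - 47995) + 6*132) = 1/(sqrt(-35172) + 792) = 1/(6*I*sqrt(977) + 792) = 1/(792 + 6*I*sqrt(977)) ≈ 0.0011956 - 0.00028311*I)
1/(12894 + P) = 1/(12894 + (22/18401 - I*sqrt(977)/110406)) = 1/(237262516/18401 - I*sqrt(977)/110406)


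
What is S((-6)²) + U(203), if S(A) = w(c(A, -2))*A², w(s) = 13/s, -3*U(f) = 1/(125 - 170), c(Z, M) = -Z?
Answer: -63179/135 ≈ -467.99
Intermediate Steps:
U(f) = 1/135 (U(f) = -1/(3*(125 - 170)) = -⅓/(-45) = -⅓*(-1/45) = 1/135)
S(A) = -13*A (S(A) = (13/((-A)))*A² = (13*(-1/A))*A² = (-13/A)*A² = -13*A)
S((-6)²) + U(203) = -13*(-6)² + 1/135 = -13*36 + 1/135 = -468 + 1/135 = -63179/135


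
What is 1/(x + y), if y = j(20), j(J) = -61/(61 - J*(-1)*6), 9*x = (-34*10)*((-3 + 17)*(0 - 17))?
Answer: 1629/14645971 ≈ 0.00011123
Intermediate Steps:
x = 80920/9 (x = ((-34*10)*((-3 + 17)*(0 - 17)))/9 = (-4760*(-17))/9 = (-340*(-238))/9 = (⅑)*80920 = 80920/9 ≈ 8991.1)
j(J) = -61/(61 + 6*J) (j(J) = -61/(61 - (-J)*6) = -61/(61 - (-6)*J) = -61/(61 + 6*J))
y = -61/181 (y = -61/(61 + 6*20) = -61/(61 + 120) = -61/181 ≈ -0.33702)
1/(x + y) = 1/(80920/9 - 61/181) = 1/(14645971/1629) = 1629/14645971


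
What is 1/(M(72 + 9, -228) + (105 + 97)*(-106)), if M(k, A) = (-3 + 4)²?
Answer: -1/21411 ≈ -4.6705e-5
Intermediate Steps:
M(k, A) = 1 (M(k, A) = 1² = 1)
1/(M(72 + 9, -228) + (105 + 97)*(-106)) = 1/(1 + (105 + 97)*(-106)) = 1/(1 + 202*(-106)) = 1/(1 - 21412) = 1/(-21411) = -1/21411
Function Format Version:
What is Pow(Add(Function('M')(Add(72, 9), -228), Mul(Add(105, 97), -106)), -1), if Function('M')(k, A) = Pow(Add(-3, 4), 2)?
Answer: Rational(-1, 21411) ≈ -4.6705e-5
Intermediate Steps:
Function('M')(k, A) = 1 (Function('M')(k, A) = Pow(1, 2) = 1)
Pow(Add(Function('M')(Add(72, 9), -228), Mul(Add(105, 97), -106)), -1) = Pow(Add(1, Mul(Add(105, 97), -106)), -1) = Pow(Add(1, Mul(202, -106)), -1) = Pow(Add(1, -21412), -1) = Pow(-21411, -1) = Rational(-1, 21411)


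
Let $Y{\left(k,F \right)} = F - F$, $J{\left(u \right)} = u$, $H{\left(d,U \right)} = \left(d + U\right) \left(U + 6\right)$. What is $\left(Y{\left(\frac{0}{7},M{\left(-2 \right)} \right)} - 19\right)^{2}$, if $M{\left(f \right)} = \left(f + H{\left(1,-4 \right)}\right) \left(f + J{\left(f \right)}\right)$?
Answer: $361$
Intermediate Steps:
$H{\left(d,U \right)} = \left(6 + U\right) \left(U + d\right)$ ($H{\left(d,U \right)} = \left(U + d\right) \left(6 + U\right) = \left(6 + U\right) \left(U + d\right)$)
$M{\left(f \right)} = 2 f \left(-6 + f\right)$ ($M{\left(f \right)} = \left(f + \left(\left(-4\right)^{2} + 6 \left(-4\right) + 6 \cdot 1 - 4\right)\right) \left(f + f\right) = \left(f + \left(16 - 24 + 6 - 4\right)\right) 2 f = \left(f - 6\right) 2 f = \left(-6 + f\right) 2 f = 2 f \left(-6 + f\right)$)
$Y{\left(k,F \right)} = 0$
$\left(Y{\left(\frac{0}{7},M{\left(-2 \right)} \right)} - 19\right)^{2} = \left(0 - 19\right)^{2} = \left(-19\right)^{2} = 361$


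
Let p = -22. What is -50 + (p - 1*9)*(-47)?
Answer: 1407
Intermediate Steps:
-50 + (p - 1*9)*(-47) = -50 + (-22 - 1*9)*(-47) = -50 + (-22 - 9)*(-47) = -50 - 31*(-47) = -50 + 1457 = 1407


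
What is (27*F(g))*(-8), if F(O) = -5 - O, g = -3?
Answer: 432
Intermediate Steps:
(27*F(g))*(-8) = (27*(-5 - 1*(-3)))*(-8) = (27*(-5 + 3))*(-8) = (27*(-2))*(-8) = -54*(-8) = 432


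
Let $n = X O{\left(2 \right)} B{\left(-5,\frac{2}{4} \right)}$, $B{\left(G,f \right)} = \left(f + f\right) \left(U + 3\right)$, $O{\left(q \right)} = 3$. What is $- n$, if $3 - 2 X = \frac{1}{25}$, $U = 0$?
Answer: $- \frac{333}{25} \approx -13.32$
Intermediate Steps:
$X = \frac{37}{25}$ ($X = \frac{3}{2} - \frac{1}{2 \cdot 25} = \frac{3}{2} - \frac{1}{50} = \frac{37}{25} \approx 1.48$)
$B{\left(G,f \right)} = 6 f$ ($B{\left(G,f \right)} = \left(f + f\right) \left(0 + 3\right) = 2 f 3 = 6 f$)
$n = \frac{333}{25}$ ($n = \frac{37}{25} \cdot 3 \cdot 6 \cdot \frac{2}{4} = \frac{111 \cdot 6 \cdot 2 \cdot \frac{1}{4}}{25} = \frac{111 \cdot 6 \cdot \frac{1}{2}}{25} = \frac{111}{25} \cdot 3 = \frac{333}{25} \approx 13.32$)
$- n = \left(-1\right) \frac{333}{25} = - \frac{333}{25}$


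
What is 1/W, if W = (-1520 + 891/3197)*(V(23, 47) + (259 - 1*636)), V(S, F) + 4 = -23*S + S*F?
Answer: -3197/830811879 ≈ -3.8480e-6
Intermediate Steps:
V(S, F) = -4 - 23*S + F*S (V(S, F) = -4 + (-23*S + S*F) = -4 + (-23*S + F*S) = -4 - 23*S + F*S)
W = -830811879/3197 (W = (-1520 + 891/3197)*((-4 - 23*23 + 47*23) + (259 - 1*636)) = (-1520 + 891*(1/3197))*((-4 - 529 + 1081) + (259 - 636)) = (-1520 + 891/3197)*(548 - 377) = -4858549/3197*171 = -830811879/3197 ≈ -2.5987e+5)
1/W = 1/(-830811879/3197) = -3197/830811879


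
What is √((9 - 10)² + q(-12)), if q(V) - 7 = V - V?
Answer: 2*√2 ≈ 2.8284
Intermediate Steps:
q(V) = 7 (q(V) = 7 + (V - V) = 7 + 0 = 7)
√((9 - 10)² + q(-12)) = √((9 - 10)² + 7) = √((-1)² + 7) = √(1 + 7) = √8 = 2*√2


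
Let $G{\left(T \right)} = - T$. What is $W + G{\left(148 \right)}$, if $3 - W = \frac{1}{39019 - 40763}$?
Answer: $- \frac{252879}{1744} \approx -145.0$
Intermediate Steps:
$W = \frac{5233}{1744}$ ($W = 3 - \frac{1}{39019 - 40763} = 3 - \frac{1}{-1744} = 3 - - \frac{1}{1744} = 3 + \frac{1}{1744} = \frac{5233}{1744} \approx 3.0006$)
$W + G{\left(148 \right)} = \frac{5233}{1744} - 148 = - \frac{252879}{1744}$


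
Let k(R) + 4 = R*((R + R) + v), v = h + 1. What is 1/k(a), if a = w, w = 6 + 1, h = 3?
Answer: 1/122 ≈ 0.0081967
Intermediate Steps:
w = 7
a = 7
v = 4 (v = 3 + 1 = 4)
k(R) = -4 + R*(4 + 2*R) (k(R) = -4 + R*((R + R) + 4) = -4 + R*(2*R + 4) = -4 + R*(4 + 2*R))
1/k(a) = 1/(-4 + 2*7**2 + 4*7) = 1/(-4 + 2*49 + 28) = 1/(-4 + 98 + 28) = 1/122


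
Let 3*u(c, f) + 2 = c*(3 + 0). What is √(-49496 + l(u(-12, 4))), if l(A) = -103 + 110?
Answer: 11*I*√409 ≈ 222.46*I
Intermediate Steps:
u(c, f) = -⅔ + c (u(c, f) = -⅔ + (c*(3 + 0))/3 = -⅔ + (c*3)/3 = -⅔ + (3*c)/3 = -⅔ + c)
l(A) = 7
√(-49496 + l(u(-12, 4))) = √(-49496 + 7) = √(-49489) = 11*I*√409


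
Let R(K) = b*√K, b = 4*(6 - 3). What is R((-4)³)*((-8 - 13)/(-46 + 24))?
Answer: 1008*I/11 ≈ 91.636*I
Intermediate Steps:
b = 12 (b = 4*3 = 12)
R(K) = 12*√K
R((-4)³)*((-8 - 13)/(-46 + 24)) = (12*√((-4)³))*((-8 - 13)/(-46 + 24)) = (12*√(-64))*(-21/(-22)) = (12*(8*I))*(-21*(-1/22)) = (96*I)*(21/22) = 1008*I/11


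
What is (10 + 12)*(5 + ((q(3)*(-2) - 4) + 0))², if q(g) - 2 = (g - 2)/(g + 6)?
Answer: 18502/81 ≈ 228.42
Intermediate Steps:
q(g) = 2 + (-2 + g)/(6 + g) (q(g) = 2 + (g - 2)/(g + 6) = 2 + (-2 + g)/(6 + g))
(10 + 12)*(5 + ((q(3)*(-2) - 4) + 0))² = (10 + 12)*(5 + ((((10 + 3*3)/(6 + 3))*(-2) - 4) + 0))² = 22*(5 + ((((10 + 9)/9)*(-2) - 4) + 0))² = 22*(5 + ((((⅑)*19)*(-2) - 4) + 0))² = 22*(5 + (((19/9)*(-2) - 4) + 0))² = 22*(5 + ((-38/9 - 4) + 0))² = 22*(5 + (-74/9 + 0))² = 22*(5 - 74/9)² = 22*(-29/9)² = 22*(841/81) = 18502/81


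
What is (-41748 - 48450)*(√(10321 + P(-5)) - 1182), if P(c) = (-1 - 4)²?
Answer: 106614036 - 90198*√10346 ≈ 9.7439e+7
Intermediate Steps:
P(c) = 25 (P(c) = (-5)² = 25)
(-41748 - 48450)*(√(10321 + P(-5)) - 1182) = (-41748 - 48450)*(√(10321 + 25) - 1182) = -90198*(√10346 - 1182) = -90198*(-1182 + √10346) = 106614036 - 90198*√10346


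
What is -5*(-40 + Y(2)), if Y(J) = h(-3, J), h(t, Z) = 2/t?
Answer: 610/3 ≈ 203.33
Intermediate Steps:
Y(J) = -2/3 (Y(J) = 2/(-3) = 2*(-1/3) = -2/3)
-5*(-40 + Y(2)) = -5*(-40 - 2/3) = -5*(-122/3) = 610/3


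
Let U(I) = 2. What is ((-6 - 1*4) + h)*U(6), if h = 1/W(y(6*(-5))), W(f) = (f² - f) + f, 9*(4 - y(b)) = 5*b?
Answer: -38431/1922 ≈ -19.995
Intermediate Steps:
y(b) = 4 - 5*b/9
W(f) = f²
h = 9/3844 (h = 1/((4 - 10*(-5)/3)²) = 1/((4 - 5/9*(-30))²) = 1/((4 + 50/3)²) = 1/((62/3)²) = 1/(3844/9) = 9/3844 ≈ 0.0023413)
((-6 - 1*4) + h)*U(6) = ((-6 - 1*4) + 9/3844)*2 = ((-6 - 4) + 9/3844)*2 = (-10 + 9/3844)*2 = -38431/3844*2 = -38431/1922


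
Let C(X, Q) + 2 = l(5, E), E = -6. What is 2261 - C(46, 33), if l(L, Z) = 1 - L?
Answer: 2267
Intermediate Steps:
C(X, Q) = -6 (C(X, Q) = -2 + (1 - 1*5) = -2 + (1 - 5) = -2 - 4 = -6)
2261 - C(46, 33) = 2261 - 1*(-6) = 2261 + 6 = 2267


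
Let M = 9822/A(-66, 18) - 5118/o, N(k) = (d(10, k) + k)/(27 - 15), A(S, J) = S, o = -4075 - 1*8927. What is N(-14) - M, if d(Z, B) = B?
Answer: 949739/6501 ≈ 146.09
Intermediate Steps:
o = -13002 (o = -4075 - 8927 = -13002)
N(k) = k/6 (N(k) = (k + k)/(27 - 15) = (2*k)/12 = (2*k)*(1/12) = k/6)
M = -321636/2167 (M = 9822/(-66) - 5118/(-13002) = 9822*(-1/66) - 5118*(-1/13002) = -1637/11 + 853/2167 = -321636/2167 ≈ -148.42)
N(-14) - M = (⅙)*(-14) - 1*(-321636/2167) = -7/3 + 321636/2167 = 949739/6501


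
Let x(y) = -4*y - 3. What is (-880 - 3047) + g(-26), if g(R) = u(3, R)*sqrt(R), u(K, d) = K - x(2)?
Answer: -3927 + 14*I*sqrt(26) ≈ -3927.0 + 71.386*I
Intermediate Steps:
x(y) = -3 - 4*y
u(K, d) = 11 + K (u(K, d) = K - (-3 - 4*2) = K - (-3 - 8) = K - 1*(-11) = K + 11 = 11 + K)
g(R) = 14*sqrt(R) (g(R) = (11 + 3)*sqrt(R) = 14*sqrt(R))
(-880 - 3047) + g(-26) = (-880 - 3047) + 14*sqrt(-26) = -3927 + 14*(I*sqrt(26)) = -3927 + 14*I*sqrt(26)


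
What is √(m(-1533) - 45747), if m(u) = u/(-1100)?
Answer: I*√553521837/110 ≈ 213.88*I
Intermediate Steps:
m(u) = -u/1100 (m(u) = u*(-1/1100) = -u/1100)
√(m(-1533) - 45747) = √(-1/1100*(-1533) - 45747) = √(1533/1100 - 45747) = √(-50320167/1100) = I*√553521837/110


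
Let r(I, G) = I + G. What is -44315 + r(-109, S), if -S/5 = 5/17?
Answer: -755233/17 ≈ -44426.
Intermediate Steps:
S = -25/17 ≈ -1.4706
r(I, G) = G + I
-44315 + r(-109, S) = -44315 + (-25/17 - 109) = -44315 - 1878/17 = -755233/17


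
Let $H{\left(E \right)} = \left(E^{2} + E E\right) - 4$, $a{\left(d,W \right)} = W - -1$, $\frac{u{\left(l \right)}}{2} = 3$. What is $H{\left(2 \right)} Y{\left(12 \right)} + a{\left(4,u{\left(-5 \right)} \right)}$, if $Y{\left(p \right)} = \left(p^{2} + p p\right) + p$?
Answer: $1207$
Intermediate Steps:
$u{\left(l \right)} = 6$ ($u{\left(l \right)} = 2 \cdot 3 = 6$)
$a{\left(d,W \right)} = 1 + W$ ($a{\left(d,W \right)} = W + 1 = 1 + W$)
$Y{\left(p \right)} = p + 2 p^{2}$ ($Y{\left(p \right)} = \left(p^{2} + p^{2}\right) + p = 2 p^{2} + p = p + 2 p^{2}$)
$H{\left(E \right)} = -4 + 2 E^{2}$ ($H{\left(E \right)} = \left(E^{2} + E^{2}\right) - 4 = 2 E^{2} - 4 = -4 + 2 E^{2}$)
$H{\left(2 \right)} Y{\left(12 \right)} + a{\left(4,u{\left(-5 \right)} \right)} = \left(-4 + 2 \cdot 2^{2}\right) 12 \left(1 + 2 \cdot 12\right) + \left(1 + 6\right) = \left(-4 + 2 \cdot 4\right) 12 \left(1 + 24\right) + 7 = \left(-4 + 8\right) 12 \cdot 25 + 7 = 4 \cdot 300 + 7 = 1200 + 7 = 1207$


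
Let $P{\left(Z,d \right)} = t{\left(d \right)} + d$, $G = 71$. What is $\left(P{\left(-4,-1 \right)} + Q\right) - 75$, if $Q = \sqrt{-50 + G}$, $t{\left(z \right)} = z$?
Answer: $-77 + \sqrt{21} \approx -72.417$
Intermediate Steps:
$P{\left(Z,d \right)} = 2 d$ ($P{\left(Z,d \right)} = d + d = 2 d$)
$Q = \sqrt{21}$ ($Q = \sqrt{-50 + 71} = \sqrt{21} \approx 4.5826$)
$\left(P{\left(-4,-1 \right)} + Q\right) - 75 = \left(2 \left(-1\right) + \sqrt{21}\right) - 75 = \left(-2 + \sqrt{21}\right) - 75 = -77 + \sqrt{21}$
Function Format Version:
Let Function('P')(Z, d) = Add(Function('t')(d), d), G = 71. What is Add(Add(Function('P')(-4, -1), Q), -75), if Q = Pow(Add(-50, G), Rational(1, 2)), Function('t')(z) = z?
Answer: Add(-77, Pow(21, Rational(1, 2))) ≈ -72.417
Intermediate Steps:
Function('P')(Z, d) = Mul(2, d) (Function('P')(Z, d) = Add(d, d) = Mul(2, d))
Q = Pow(21, Rational(1, 2)) (Q = Pow(Add(-50, 71), Rational(1, 2)) = Pow(21, Rational(1, 2)) ≈ 4.5826)
Add(Add(Function('P')(-4, -1), Q), -75) = Add(Add(Mul(2, -1), Pow(21, Rational(1, 2))), -75) = Add(Add(-2, Pow(21, Rational(1, 2))), -75) = Add(-77, Pow(21, Rational(1, 2)))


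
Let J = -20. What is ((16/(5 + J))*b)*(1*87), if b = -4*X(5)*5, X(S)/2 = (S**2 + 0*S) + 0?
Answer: 92800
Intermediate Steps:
X(S) = 2*S**2 (X(S) = 2*((S**2 + 0*S) + 0) = 2*((S**2 + 0) + 0) = 2*(S**2 + 0) = 2*S**2)
b = -1000 (b = -8*5**2*5 = -8*25*5 = -4*50*5 = -200*5 = -1000)
((16/(5 + J))*b)*(1*87) = ((16/(5 - 20))*(-1000))*(1*87) = ((16/(-15))*(-1000))*87 = (-1/15*16*(-1000))*87 = -16/15*(-1000)*87 = (3200/3)*87 = 92800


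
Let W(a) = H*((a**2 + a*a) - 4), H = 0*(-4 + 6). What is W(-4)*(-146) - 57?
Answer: -57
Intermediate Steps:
H = 0 (H = 0*2 = 0)
W(a) = 0 (W(a) = 0*((a**2 + a*a) - 4) = 0*((a**2 + a**2) - 4) = 0*(2*a**2 - 4) = 0*(-4 + 2*a**2) = 0)
W(-4)*(-146) - 57 = 0*(-146) - 57 = 0 - 57 = -57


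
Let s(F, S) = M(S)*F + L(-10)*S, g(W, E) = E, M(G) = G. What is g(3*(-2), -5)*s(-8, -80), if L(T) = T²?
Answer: 36800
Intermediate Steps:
s(F, S) = 100*S + F*S (s(F, S) = S*F + (-10)²*S = F*S + 100*S = 100*S + F*S)
g(3*(-2), -5)*s(-8, -80) = -(-400)*(100 - 8) = -(-400)*92 = -5*(-7360) = 36800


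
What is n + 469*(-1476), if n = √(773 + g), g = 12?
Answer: -692244 + √785 ≈ -6.9222e+5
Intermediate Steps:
n = √785 (n = √(773 + 12) = √785 ≈ 28.018)
n + 469*(-1476) = √785 + 469*(-1476) = √785 - 692244 = -692244 + √785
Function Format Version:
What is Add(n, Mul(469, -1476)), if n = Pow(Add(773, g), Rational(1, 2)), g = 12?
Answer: Add(-692244, Pow(785, Rational(1, 2))) ≈ -6.9222e+5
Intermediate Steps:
n = Pow(785, Rational(1, 2)) (n = Pow(Add(773, 12), Rational(1, 2)) = Pow(785, Rational(1, 2)) ≈ 28.018)
Add(n, Mul(469, -1476)) = Add(Pow(785, Rational(1, 2)), Mul(469, -1476)) = Add(Pow(785, Rational(1, 2)), -692244) = Add(-692244, Pow(785, Rational(1, 2)))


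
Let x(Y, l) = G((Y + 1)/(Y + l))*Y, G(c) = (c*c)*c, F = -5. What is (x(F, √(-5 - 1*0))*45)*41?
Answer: -590400/(5 - I*√5)³ ≈ -1093.3 - 3422.7*I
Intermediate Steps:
G(c) = c³ (G(c) = c²*c = c³)
x(Y, l) = Y*(1 + Y)³/(Y + l)³ (x(Y, l) = ((Y + 1)/(Y + l))³*Y = ((1 + Y)/(Y + l))³*Y = ((1 + Y)³/(Y + l)³)*Y = Y*(1 + Y)³/(Y + l)³)
(x(F, √(-5 - 1*0))*45)*41 = (-5*(1 - 5)³/(-5 + √(-5 - 1*0))³*45)*41 = (-5*(-4)³/(-5 + √(-5 + 0))³*45)*41 = (-5*(-64)/(-5 + √(-5))³*45)*41 = (-5*(-64)/(-5 + I*√5)³*45)*41 = ((320/(-5 + I*√5)³)*45)*41 = (14400/(-5 + I*√5)³)*41 = 590400/(-5 + I*√5)³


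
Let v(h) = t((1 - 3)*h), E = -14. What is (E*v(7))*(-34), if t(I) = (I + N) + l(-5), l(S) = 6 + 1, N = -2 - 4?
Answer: -6188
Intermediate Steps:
N = -6
l(S) = 7
t(I) = 1 + I (t(I) = (I - 6) + 7 = (-6 + I) + 7 = 1 + I)
v(h) = 1 - 2*h (v(h) = 1 + (1 - 3)*h = 1 - 2*h)
(E*v(7))*(-34) = -14*(1 - 2*7)*(-34) = -14*(1 - 14)*(-34) = -14*(-13)*(-34) = 182*(-34) = -6188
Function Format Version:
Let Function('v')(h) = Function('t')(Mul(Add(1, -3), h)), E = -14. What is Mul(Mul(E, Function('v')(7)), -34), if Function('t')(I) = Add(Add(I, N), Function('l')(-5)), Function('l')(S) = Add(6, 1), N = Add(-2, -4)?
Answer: -6188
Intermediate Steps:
N = -6
Function('l')(S) = 7
Function('t')(I) = Add(1, I) (Function('t')(I) = Add(Add(I, -6), 7) = Add(Add(-6, I), 7) = Add(1, I))
Function('v')(h) = Add(1, Mul(-2, h)) (Function('v')(h) = Add(1, Mul(Add(1, -3), h)) = Add(1, Mul(-2, h)))
Mul(Mul(E, Function('v')(7)), -34) = Mul(Mul(-14, Add(1, Mul(-2, 7))), -34) = Mul(Mul(-14, Add(1, -14)), -34) = Mul(Mul(-14, -13), -34) = Mul(182, -34) = -6188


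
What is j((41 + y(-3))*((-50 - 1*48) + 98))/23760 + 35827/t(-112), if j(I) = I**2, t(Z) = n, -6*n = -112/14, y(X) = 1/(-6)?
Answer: 107481/4 ≈ 26870.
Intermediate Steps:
y(X) = -1/6
n = 4/3 (n = -(-56)/(3*14) = -1/6*(-8) = 4/3 ≈ 1.3333)
t(Z) = 4/3
j((41 + y(-3))*((-50 - 1*48) + 98))/23760 + 35827/t(-112) = ((41 - 1/6)*((-50 - 1*48) + 98))**2/23760 + 35827/(4/3) = (245*((-50 - 48) + 98)/6)**2*(1/23760) + 35827*(3/4) = (245*(-98 + 98)/6)**2*(1/23760) + 107481/4 = ((245/6)*0)**2*(1/23760) + 107481/4 = 0**2*(1/23760) + 107481/4 = 0*(1/23760) + 107481/4 = 0 + 107481/4 = 107481/4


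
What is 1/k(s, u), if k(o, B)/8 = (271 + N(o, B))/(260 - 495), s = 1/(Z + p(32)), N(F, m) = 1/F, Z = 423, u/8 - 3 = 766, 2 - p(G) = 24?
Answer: -235/5376 ≈ -0.043713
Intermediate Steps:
p(G) = -22 (p(G) = 2 - 1*24 = 2 - 24 = -22)
u = 6152 (u = 24 + 8*766 = 24 + 6128 = 6152)
s = 1/401 (s = 1/(423 - 22) = 1/401 ≈ 0.0024938)
k(o, B) = -2168/235 - 8/(235*o) (k(o, B) = 8*((271 + 1/o)/(260 - 495)) = 8*((271 + 1/o)/(-235)) = 8*((271 + 1/o)*(-1/235)) = 8*(-271/235 - 1/(235*o)) = -2168/235 - 8/(235*o))
1/k(s, u) = 1/(8*(-1 - 271*1/401)/(235*(1/401))) = 1/((8/235)*401*(-1 - 271/401)) = 1/((8/235)*401*(-672/401)) = 1/(-5376/235) = -235/5376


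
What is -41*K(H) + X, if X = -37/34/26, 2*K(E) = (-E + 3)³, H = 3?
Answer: -37/884 ≈ -0.041855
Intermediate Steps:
K(E) = (3 - E)³/2 (K(E) = (-E + 3)³/2 = (3 - E)³/2)
X = -37/884 (X = -37*1/34*(1/26) = -37/34*1/26 = -37/884 ≈ -0.041855)
-41*K(H) + X = -(-41)*(-3 + 3)³/2 - 37/884 = -(-41)*0³/2 - 37/884 = -(-41)*0/2 - 37/884 = -41*0 - 37/884 = 0 - 37/884 = -37/884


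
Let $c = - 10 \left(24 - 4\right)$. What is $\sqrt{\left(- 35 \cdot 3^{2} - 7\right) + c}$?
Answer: $3 i \sqrt{58} \approx 22.847 i$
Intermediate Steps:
$c = -200$ ($c = \left(-10\right) 20 = -200$)
$\sqrt{\left(- 35 \cdot 3^{2} - 7\right) + c} = \sqrt{\left(- 35 \cdot 3^{2} - 7\right) - 200} = \sqrt{\left(\left(-35\right) 9 - 7\right) - 200} = \sqrt{\left(-315 - 7\right) - 200} = \sqrt{-322 - 200} = \sqrt{-522} = 3 i \sqrt{58}$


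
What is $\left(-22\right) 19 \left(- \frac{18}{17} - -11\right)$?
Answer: $- \frac{70642}{17} \approx -4155.4$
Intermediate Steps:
$\left(-22\right) 19 \left(- \frac{18}{17} - -11\right) = - 418 \left(\left(-18\right) \frac{1}{17} + 11\right) = - 418 \left(- \frac{18}{17} + 11\right) = \left(-418\right) \frac{169}{17} = - \frac{70642}{17}$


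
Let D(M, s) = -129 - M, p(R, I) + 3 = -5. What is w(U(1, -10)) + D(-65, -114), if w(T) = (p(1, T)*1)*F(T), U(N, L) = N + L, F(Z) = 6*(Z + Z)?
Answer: 800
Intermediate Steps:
F(Z) = 12*Z (F(Z) = 6*(2*Z) = 12*Z)
p(R, I) = -8 (p(R, I) = -3 - 5 = -8)
U(N, L) = L + N
w(T) = -96*T (w(T) = (-8*1)*(12*T) = -96*T)
w(U(1, -10)) + D(-65, -114) = -96*(-10 + 1) + (-129 - 1*(-65)) = -96*(-9) + (-129 + 65) = 864 - 64 = 800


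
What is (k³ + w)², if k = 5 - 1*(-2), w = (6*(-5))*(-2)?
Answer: 162409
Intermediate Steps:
w = 60 (w = -30*(-2) = 60)
k = 7 (k = 5 + 2 = 7)
(k³ + w)² = (7³ + 60)² = (343 + 60)² = 403² = 162409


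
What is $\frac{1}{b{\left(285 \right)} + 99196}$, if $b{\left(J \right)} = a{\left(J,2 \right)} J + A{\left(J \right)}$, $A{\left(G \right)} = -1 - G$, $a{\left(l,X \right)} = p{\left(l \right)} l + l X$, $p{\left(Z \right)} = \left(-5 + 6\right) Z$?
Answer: $\frac{1}{23410485} \approx 4.2716 \cdot 10^{-8}$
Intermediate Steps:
$p{\left(Z \right)} = Z$ ($p{\left(Z \right)} = 1 Z = Z$)
$a{\left(l,X \right)} = l^{2} + X l$ ($a{\left(l,X \right)} = l l + l X = l^{2} + X l$)
$b{\left(J \right)} = -1 - J + J^{2} \left(2 + J\right)$ ($b{\left(J \right)} = J \left(2 + J\right) J - \left(1 + J\right) = J^{2} \left(2 + J\right) - \left(1 + J\right) = -1 - J + J^{2} \left(2 + J\right)$)
$\frac{1}{b{\left(285 \right)} + 99196} = \frac{1}{\left(-1 - 285 + 285^{2} \left(2 + 285\right)\right) + 99196} = \frac{1}{\left(-1 - 285 + 81225 \cdot 287\right) + 99196} = \frac{1}{\left(-1 - 285 + 23311575\right) + 99196} = \frac{1}{23311289 + 99196} = \frac{1}{23410485}$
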